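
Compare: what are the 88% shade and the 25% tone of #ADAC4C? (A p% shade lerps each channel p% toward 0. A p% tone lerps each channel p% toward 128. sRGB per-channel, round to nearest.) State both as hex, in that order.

#151509, #A2A159

#ADAC4C is rgb(173, 172, 76).
88% shade:
  R: 173 − 152.24 = 20.76 → 21
  G: 172 + 0.88×(0−172) = 172 − 151.36 = 20.64 → 21
  B: 76 + 0.88×(0−76) = 76 − 66.88 = 9.12 → 9
  → #151509
25% tone:
  R: 173 − 11.25 = 161.75 → 162
  G: 172 − 11 = 161 → 161
  B: 76 + 0.25×(128−76) = 76 + 13 = 89 → 89
  → #A2A159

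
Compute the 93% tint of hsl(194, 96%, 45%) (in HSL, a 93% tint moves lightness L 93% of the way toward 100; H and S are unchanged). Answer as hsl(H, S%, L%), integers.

hsl(194, 96%, 96%)

L moves 93% from 45 toward 100: 45 + 51.15 = 96.15 → 96.
H and S are unchanged.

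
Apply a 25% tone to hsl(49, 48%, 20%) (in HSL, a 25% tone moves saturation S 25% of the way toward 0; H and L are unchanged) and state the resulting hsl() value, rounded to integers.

hsl(49, 36%, 20%)

S moves 25% from 48 toward 0: 48 − 12 = 36 → 36.
H and L are unchanged.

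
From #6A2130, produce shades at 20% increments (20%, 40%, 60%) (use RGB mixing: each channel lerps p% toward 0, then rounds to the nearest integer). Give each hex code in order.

#6A2130 is rgb(106, 33, 48).
20%: (106 − 21.2 = 84.8→85, 33 − 6.6 = 26.4→26, 48 − 9.6 = 38.4→38) → #551A26
40%: (106 − 42.4 = 63.6→64, 33 − 13.2 = 19.8→20, 48 − 19.2 = 28.8→29) → #40141D
60%: (106 − 63.6 = 42.4→42, 33 − 19.8 = 13.2→13, 48 − 28.8 = 19.2→19) → #2A0D13

#551A26, #40141D, #2A0D13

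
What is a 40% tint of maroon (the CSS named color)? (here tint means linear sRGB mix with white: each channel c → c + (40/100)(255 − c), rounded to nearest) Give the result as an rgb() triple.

CSS maroon is rgb(128, 0, 0).
Lerp each channel 40% toward 255:
  R: 128 + 50.8 = 178.8 → 179
  G: 0 + 0.4×(255−0) = 0 + 102 = 102 → 102
  B: 0 + 0.4×(255−0) = 0 + 102 = 102 → 102

rgb(179, 102, 102)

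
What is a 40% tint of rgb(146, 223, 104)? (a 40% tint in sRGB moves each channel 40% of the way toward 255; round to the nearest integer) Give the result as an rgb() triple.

Per channel, c → c + 0.4(255 − c):
  R: 146 + 43.6 = 189.6 → 190
  G: 223 + 0.4×(255−223) = 223 + 12.8 = 235.8 → 236
  B: 104 + 0.4×(255−104) = 104 + 60.4 = 164.4 → 164

rgb(190, 236, 164)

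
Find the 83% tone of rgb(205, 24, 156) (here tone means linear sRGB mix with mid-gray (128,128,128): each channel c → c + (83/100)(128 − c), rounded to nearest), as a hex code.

Per channel, c → c + 0.83(128 − c):
  R: 205 + 0.83×(128−205) = 205 − 63.91 = 141.09 → 141
  G: 24 + 0.83×(128−24) = 24 + 86.32 = 110.32 → 110
  B: 156 − 23.24 = 132.76 → 133
rgb(141, 110, 133) = #8d6e85.

#8d6e85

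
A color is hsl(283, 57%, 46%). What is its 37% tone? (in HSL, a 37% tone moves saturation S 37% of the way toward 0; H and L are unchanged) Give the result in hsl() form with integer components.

hsl(283, 36%, 46%)

S moves 37% from 57 toward 0: 57 − 21.09 = 35.91 → 36.
H and L are unchanged.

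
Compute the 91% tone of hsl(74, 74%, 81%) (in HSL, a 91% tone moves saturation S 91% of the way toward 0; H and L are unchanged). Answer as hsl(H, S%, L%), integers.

S moves 91% from 74 toward 0: 74 − 67.34 = 6.66 → 7.
H and L are unchanged.

hsl(74, 7%, 81%)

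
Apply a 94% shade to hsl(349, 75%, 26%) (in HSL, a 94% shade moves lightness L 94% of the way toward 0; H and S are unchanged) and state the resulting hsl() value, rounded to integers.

L moves 94% from 26 toward 0: 26 − 24.44 = 1.56 → 2.
H and S are unchanged.

hsl(349, 75%, 2%)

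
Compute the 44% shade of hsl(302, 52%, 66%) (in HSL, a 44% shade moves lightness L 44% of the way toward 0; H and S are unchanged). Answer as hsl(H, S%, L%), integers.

hsl(302, 52%, 37%)

L moves 44% from 66 toward 0: 66 − 29.04 = 36.96 → 37.
H and S are unchanged.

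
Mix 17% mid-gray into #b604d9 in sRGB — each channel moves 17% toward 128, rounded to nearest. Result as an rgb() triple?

#b604d9 is rgb(182, 4, 217).
Per channel, c → c + 0.17(128 − c):
  R: 182 − 9.18 = 172.82 → 173
  G: 4 + 0.17×(128−4) = 4 + 21.08 = 25.08 → 25
  B: 217 − 15.13 = 201.87 → 202

rgb(173, 25, 202)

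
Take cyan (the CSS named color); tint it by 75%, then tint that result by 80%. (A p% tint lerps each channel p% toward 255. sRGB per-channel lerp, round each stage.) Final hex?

#F2FFFF

CSS cyan is rgb(0, 255, 255).
Lerp each channel 75% toward 255:
  R: 0 + 191.25 = 191.25 → 191
  G: 255 + 0 = 255 → 255
  B: 255 + 0.75×(255−255) = 255 + 0 = 255 → 255
After the tint: rgb(191, 255, 255) = #BFFFFF.
Per channel, c → c + 0.8(255 − c):
  R: 191 + 0.8×(255−191) = 191 + 51.2 = 242.2 → 242
  G: 255 + 0.8×(255−255) = 255 + 0 = 255 → 255
  B: 255 + 0.8×(255−255) = 255 + 0 = 255 → 255
rgb(242, 255, 255) = #F2FFFF.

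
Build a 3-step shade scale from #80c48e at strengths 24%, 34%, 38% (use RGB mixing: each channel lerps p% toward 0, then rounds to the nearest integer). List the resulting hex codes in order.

#80c48e is rgb(128, 196, 142).
24%: (128 − 30.72 = 97.28→97, 196 − 47.04 = 148.96→149, 142 − 34.08 = 107.92→108) → #61956c
34%: (128 − 43.52 = 84.48→84, 196 − 66.64 = 129.36→129, 142 − 48.28 = 93.72→94) → #54815e
38%: (128 − 48.64 = 79.36→79, 196 − 74.48 = 121.52→122, 142 − 53.96 = 88.04→88) → #4f7a58

#61956c, #54815e, #4f7a58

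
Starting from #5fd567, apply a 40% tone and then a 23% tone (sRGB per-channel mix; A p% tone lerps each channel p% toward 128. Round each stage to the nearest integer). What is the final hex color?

#71a774

#5fd567 is rgb(95, 213, 103).
Per channel, c → c + 0.4(128 − c):
  R: 95 + 0.4×(128−95) = 95 + 13.2 = 108.2 → 108
  G: 213 + 0.4×(128−213) = 213 − 34 = 179 → 179
  B: 103 + 10 = 113 → 113
After the tone: rgb(108, 179, 113) = #6cb371.
Per channel, c → c + 0.23(128 − c):
  R: 108 + 0.23×(128−108) = 108 + 4.6 = 112.6 → 113
  G: 179 + 0.23×(128−179) = 179 − 11.73 = 167.27 → 167
  B: 113 + 3.45 = 116.45 → 116
rgb(113, 167, 116) = #71a774.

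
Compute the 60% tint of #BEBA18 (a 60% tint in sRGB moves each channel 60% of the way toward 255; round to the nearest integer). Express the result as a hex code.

#E5E3A3

#BEBA18 is rgb(190, 186, 24).
Per channel, c → c + 0.6(255 − c):
  R: 190 + 39 = 229 → 229
  G: 186 + 0.6×(255−186) = 186 + 41.4 = 227.4 → 227
  B: 24 + 0.6×(255−24) = 24 + 138.6 = 162.6 → 163
rgb(229, 227, 163) = #E5E3A3.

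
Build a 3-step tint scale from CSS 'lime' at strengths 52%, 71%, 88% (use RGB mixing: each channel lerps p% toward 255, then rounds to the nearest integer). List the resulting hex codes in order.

#85FF85, #B5FFB5, #E0FFE0

CSS lime is rgb(0, 255, 0).
52%: (0 + 132.6 = 132.6→133, 255→255, 0 + 132.6 = 132.6→133) → #85FF85
71%: (0 + 181.05 = 181.05→181, 255→255, 0 + 181.05 = 181.05→181) → #B5FFB5
88%: (0 + 224.4 = 224.4→224, 255→255, 0 + 224.4 = 224.4→224) → #E0FFE0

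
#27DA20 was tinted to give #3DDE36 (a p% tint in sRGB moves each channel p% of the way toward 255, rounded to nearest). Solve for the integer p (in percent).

#27DA20 is rgb(39, 218, 32); #3DDE36 is rgb(61, 222, 54).
On the B channel (widest range): 54 ≈ 32 + (p/100)(255 − 32), so p ≈ 100×(54 − 32)/(255 − 32) = 2200/223 = 9.87.
p = 10 reproduces all three channels after rounding.

10%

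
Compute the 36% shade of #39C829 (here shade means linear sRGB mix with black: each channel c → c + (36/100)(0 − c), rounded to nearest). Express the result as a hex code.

#24801A

#39C829 is rgb(57, 200, 41).
Per channel, c → c + 0.36(0 − c):
  R: 57 + 0.36×(0−57) = 57 − 20.52 = 36.48 → 36
  G: 200 − 72 = 128 → 128
  B: 41 + 0.36×(0−41) = 41 − 14.76 = 26.24 → 26
rgb(36, 128, 26) = #24801A.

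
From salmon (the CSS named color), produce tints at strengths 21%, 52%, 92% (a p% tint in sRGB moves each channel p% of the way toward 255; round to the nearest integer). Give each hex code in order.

CSS salmon is rgb(250, 128, 114).
21%: (250 + 1.05 = 251.05→251, 128 + 26.67 = 154.67→155, 114 + 29.61 = 143.61→144) → #FB9B90
52%: (250 + 2.6 = 252.6→253, 128 + 66.04 = 194.04→194, 114 + 73.32 = 187.32→187) → #FDC2BB
92%: (250 + 4.6 = 254.6→255, 128 + 116.84 = 244.84→245, 114 + 129.72 = 243.72→244) → #FFF5F4

#FB9B90, #FDC2BB, #FFF5F4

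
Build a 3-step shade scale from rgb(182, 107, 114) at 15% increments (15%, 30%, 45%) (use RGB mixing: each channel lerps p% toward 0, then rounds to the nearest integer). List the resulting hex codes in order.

15%: (182 − 27.3 = 154.7→155, 107 − 16.05 = 90.95→91, 114 − 17.1 = 96.9→97) → #9b5b61
30%: (182 − 54.6 = 127.4→127, 107 − 32.1 = 74.9→75, 114 − 34.2 = 79.8→80) → #7f4b50
45%: (182 − 81.9 = 100.1→100, 107 − 48.15 = 58.85→59, 114 − 51.3 = 62.7→63) → #643b3f

#9b5b61, #7f4b50, #643b3f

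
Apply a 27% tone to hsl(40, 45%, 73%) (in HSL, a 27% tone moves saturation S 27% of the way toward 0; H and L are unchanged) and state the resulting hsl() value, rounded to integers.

S moves 27% from 45 toward 0: 45 − 12.15 = 32.85 → 33.
H and L are unchanged.

hsl(40, 33%, 73%)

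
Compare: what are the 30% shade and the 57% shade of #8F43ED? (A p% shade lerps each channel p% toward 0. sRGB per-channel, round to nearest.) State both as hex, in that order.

#8F43ED is rgb(143, 67, 237).
30% shade:
  R: 143 − 42.9 = 100.1 → 100
  G: 67 − 20.1 = 46.9 → 47
  B: 237 − 71.1 = 165.9 → 166
  → #642FA6
57% shade:
  R: 143 − 81.51 = 61.49 → 61
  G: 67 + 0.57×(0−67) = 67 − 38.19 = 28.81 → 29
  B: 237 + 0.57×(0−237) = 237 − 135.09 = 101.91 → 102
  → #3D1D66

#642FA6, #3D1D66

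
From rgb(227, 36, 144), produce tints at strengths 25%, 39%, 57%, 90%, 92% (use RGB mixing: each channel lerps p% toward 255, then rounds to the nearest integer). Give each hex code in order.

#ea5bac, #ee79bb, #f3a1cf, #fce9f4, #fdedf6

25%: (227 + 7 = 234→234, 36 + 54.75 = 90.75→91, 144 + 27.75 = 171.75→172) → #ea5bac
39%: (227 + 10.92 = 237.92→238, 36 + 85.41 = 121.41→121, 144 + 43.29 = 187.29→187) → #ee79bb
57%: (227 + 15.96 = 242.96→243, 36 + 124.83 = 160.83→161, 144 + 63.27 = 207.27→207) → #f3a1cf
90%: (227 + 25.2 = 252.2→252, 36 + 197.1 = 233.1→233, 144 + 99.9 = 243.9→244) → #fce9f4
92%: (227 + 25.76 = 252.76→253, 36 + 201.48 = 237.48→237, 144 + 102.12 = 246.12→246) → #fdedf6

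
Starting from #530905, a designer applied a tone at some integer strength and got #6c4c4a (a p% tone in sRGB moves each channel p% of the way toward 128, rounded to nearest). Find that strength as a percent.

56%

#530905 is rgb(83, 9, 5); #6c4c4a is rgb(108, 76, 74).
On the B channel (widest range): 74 ≈ 5 + (p/100)(128 − 5), so p ≈ 100×(74 − 5)/(128 − 5) = 6900/123 = 56.10.
p = 56 reproduces all three channels after rounding.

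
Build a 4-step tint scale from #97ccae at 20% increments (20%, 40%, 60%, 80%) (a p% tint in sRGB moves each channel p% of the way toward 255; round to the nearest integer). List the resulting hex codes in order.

#97ccae is rgb(151, 204, 174).
20%: (151 + 20.8 = 171.8→172, 204 + 10.2 = 214.2→214, 174 + 16.2 = 190.2→190) → #acd6be
40%: (151 + 41.6 = 192.6→193, 204 + 20.4 = 224.4→224, 174 + 32.4 = 206.4→206) → #c1e0ce
60%: (151 + 62.4 = 213.4→213, 204 + 30.6 = 234.6→235, 174 + 48.6 = 222.6→223) → #d5ebdf
80%: (151 + 83.2 = 234.2→234, 204 + 40.8 = 244.8→245, 174 + 64.8 = 238.8→239) → #eaf5ef

#acd6be, #c1e0ce, #d5ebdf, #eaf5ef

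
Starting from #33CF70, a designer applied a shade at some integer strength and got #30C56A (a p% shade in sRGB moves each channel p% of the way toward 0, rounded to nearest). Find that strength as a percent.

5%

#33CF70 is rgb(51, 207, 112); #30C56A is rgb(48, 197, 106).
On the G channel (widest range): 197 ≈ 207 + (p/100)(0 − 207), so p ≈ 100×(197 − 207)/(0 − 207) = -1000/-207 = 4.83.
p = 5 reproduces all three channels after rounding.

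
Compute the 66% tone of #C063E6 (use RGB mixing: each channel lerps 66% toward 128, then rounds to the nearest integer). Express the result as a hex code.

#9676A3

#C063E6 is rgb(192, 99, 230).
A 66% tone moves each channel 66% toward 128:
  R: 192 + 0.66×(128−192) = 192 − 42.24 = 149.76 → 150
  G: 99 + 19.14 = 118.14 → 118
  B: 230 + 0.66×(128−230) = 230 − 67.32 = 162.68 → 163
rgb(150, 118, 163) = #9676A3.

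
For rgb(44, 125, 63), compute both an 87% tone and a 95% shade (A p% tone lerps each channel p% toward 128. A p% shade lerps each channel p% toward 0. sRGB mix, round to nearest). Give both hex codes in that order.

87% tone:
  R: 44 + 0.87×(128−44) = 44 + 73.08 = 117.08 → 117
  G: 125 + 2.61 = 127.61 → 128
  B: 63 + 0.87×(128−63) = 63 + 56.55 = 119.55 → 120
  → #758078
95% shade:
  R: 44 − 41.8 = 2.2 → 2
  G: 125 + 0.95×(0−125) = 125 − 118.75 = 6.25 → 6
  B: 63 − 59.85 = 3.15 → 3
  → #020603

#758078, #020603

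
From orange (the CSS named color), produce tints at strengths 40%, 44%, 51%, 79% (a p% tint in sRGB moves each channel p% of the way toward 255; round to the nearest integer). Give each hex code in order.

CSS orange is rgb(255, 165, 0).
40%: (255→255, 165 + 36 = 201→201, 0 + 102 = 102→102) → #FFC966
44%: (255→255, 165 + 39.6 = 204.6→205, 0 + 112.2 = 112.2→112) → #FFCD70
51%: (255→255, 165 + 45.9 = 210.9→211, 0 + 130.05 = 130.05→130) → #FFD382
79%: (255→255, 165 + 71.1 = 236.1→236, 0 + 201.45 = 201.45→201) → #FFECC9

#FFC966, #FFCD70, #FFD382, #FFECC9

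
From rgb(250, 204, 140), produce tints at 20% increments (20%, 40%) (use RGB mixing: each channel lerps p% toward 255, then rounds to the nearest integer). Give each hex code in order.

20%: (250 + 1 = 251→251, 204 + 10.2 = 214.2→214, 140 + 23 = 163→163) → #FBD6A3
40%: (250 + 2 = 252→252, 204 + 20.4 = 224.4→224, 140 + 46 = 186→186) → #FCE0BA

#FBD6A3, #FCE0BA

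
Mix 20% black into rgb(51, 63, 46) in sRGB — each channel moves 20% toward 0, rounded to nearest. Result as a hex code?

#293225

A 20% shade moves each channel 20% toward 0:
  R: 51 − 10.2 = 40.8 → 41
  G: 63 + 0.2×(0−63) = 63 − 12.6 = 50.4 → 50
  B: 46 − 9.2 = 36.8 → 37
rgb(41, 50, 37) = #293225.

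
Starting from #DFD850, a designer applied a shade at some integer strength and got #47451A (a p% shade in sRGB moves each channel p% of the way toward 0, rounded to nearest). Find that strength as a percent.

68%

#DFD850 is rgb(223, 216, 80); #47451A is rgb(71, 69, 26).
On the R channel (widest range): 71 ≈ 223 + (p/100)(0 − 223), so p ≈ 100×(71 − 223)/(0 − 223) = -15200/-223 = 68.16.
p = 68 reproduces all three channels after rounding.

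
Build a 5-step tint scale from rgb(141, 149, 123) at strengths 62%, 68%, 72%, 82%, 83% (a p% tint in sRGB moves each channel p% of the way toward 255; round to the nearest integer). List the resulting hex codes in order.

#d4d7cd, #dbddd5, #dfe1da, #eaece7, #ecede9

62%: (141 + 70.68 = 211.68→212, 149 + 65.72 = 214.72→215, 123 + 81.84 = 204.84→205) → #d4d7cd
68%: (141 + 77.52 = 218.52→219, 149 + 72.08 = 221.08→221, 123 + 89.76 = 212.76→213) → #dbddd5
72%: (141 + 82.08 = 223.08→223, 149 + 76.32 = 225.32→225, 123 + 95.04 = 218.04→218) → #dfe1da
82%: (141 + 93.48 = 234.48→234, 149 + 86.92 = 235.92→236, 123 + 108.24 = 231.24→231) → #eaece7
83%: (141 + 94.62 = 235.62→236, 149 + 87.98 = 236.98→237, 123 + 109.56 = 232.56→233) → #ecede9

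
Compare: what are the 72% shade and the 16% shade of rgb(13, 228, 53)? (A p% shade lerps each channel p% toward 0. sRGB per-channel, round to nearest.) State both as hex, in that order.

#04400F, #0BC02D

72% shade:
  R: 13 − 9.36 = 3.64 → 4
  G: 228 − 164.16 = 63.84 → 64
  B: 53 + 0.72×(0−53) = 53 − 38.16 = 14.84 → 15
  → #04400F
16% shade:
  R: 13 − 2.08 = 10.92 → 11
  G: 228 − 36.48 = 191.52 → 192
  B: 53 + 0.16×(0−53) = 53 − 8.48 = 44.52 → 45
  → #0BC02D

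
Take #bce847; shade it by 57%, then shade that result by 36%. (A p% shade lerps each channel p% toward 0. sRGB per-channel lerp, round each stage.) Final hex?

#bce847 is rgb(188, 232, 71).
A 57% shade moves each channel 57% toward 0:
  R: 188 + 0.57×(0−188) = 188 − 107.16 = 80.84 → 81
  G: 232 + 0.57×(0−232) = 232 − 132.24 = 99.76 → 100
  B: 71 + 0.57×(0−71) = 71 − 40.47 = 30.53 → 31
After the shade: rgb(81, 100, 31) = #51641f.
A 36% shade moves each channel 36% toward 0:
  R: 81 + 0.36×(0−81) = 81 − 29.16 = 51.84 → 52
  G: 100 + 0.36×(0−100) = 100 − 36 = 64 → 64
  B: 31 − 11.16 = 19.84 → 20
rgb(52, 64, 20) = #344014.

#344014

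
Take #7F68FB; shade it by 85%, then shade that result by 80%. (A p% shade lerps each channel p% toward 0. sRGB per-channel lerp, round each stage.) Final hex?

#040308

#7F68FB is rgb(127, 104, 251).
Lerp each channel 85% toward 0:
  R: 127 + 0.85×(0−127) = 127 − 107.95 = 19.05 → 19
  G: 104 + 0.85×(0−104) = 104 − 88.4 = 15.6 → 16
  B: 251 − 213.35 = 37.65 → 38
After the shade: rgb(19, 16, 38) = #131026.
An 80% shade moves each channel 80% toward 0:
  R: 19 + 0.8×(0−19) = 19 − 15.2 = 3.8 → 4
  G: 16 + 0.8×(0−16) = 16 − 12.8 = 3.2 → 3
  B: 38 − 30.4 = 7.6 → 8
rgb(4, 3, 8) = #040308.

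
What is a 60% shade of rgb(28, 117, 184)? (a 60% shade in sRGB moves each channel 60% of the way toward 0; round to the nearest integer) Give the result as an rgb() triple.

rgb(11, 47, 74)

A 60% shade moves each channel 60% toward 0:
  R: 28 + 0.6×(0−28) = 28 − 16.8 = 11.2 → 11
  G: 117 − 70.2 = 46.8 → 47
  B: 184 + 0.6×(0−184) = 184 − 110.4 = 73.6 → 74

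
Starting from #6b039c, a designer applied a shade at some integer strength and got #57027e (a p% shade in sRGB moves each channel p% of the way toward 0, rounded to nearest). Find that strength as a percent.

19%

#6b039c is rgb(107, 3, 156); #57027e is rgb(87, 2, 126).
On the B channel (widest range): 126 ≈ 156 + (p/100)(0 − 156), so p ≈ 100×(126 − 156)/(0 − 156) = -3000/-156 = 19.23.
p = 19 reproduces all three channels after rounding.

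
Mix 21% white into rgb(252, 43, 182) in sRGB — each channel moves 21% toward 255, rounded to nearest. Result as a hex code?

#fd58c5

Per channel, c → c + 0.21(255 − c):
  R: 252 + 0.63 = 252.63 → 253
  G: 43 + 44.52 = 87.52 → 88
  B: 182 + 0.21×(255−182) = 182 + 15.33 = 197.33 → 197
rgb(253, 88, 197) = #fd58c5.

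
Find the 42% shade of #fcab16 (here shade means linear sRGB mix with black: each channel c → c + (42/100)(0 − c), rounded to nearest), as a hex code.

#fcab16 is rgb(252, 171, 22).
Lerp each channel 42% toward 0:
  R: 252 + 0.42×(0−252) = 252 − 105.84 = 146.16 → 146
  G: 171 − 71.82 = 99.18 → 99
  B: 22 − 9.24 = 12.76 → 13
rgb(146, 99, 13) = #92630d.

#92630d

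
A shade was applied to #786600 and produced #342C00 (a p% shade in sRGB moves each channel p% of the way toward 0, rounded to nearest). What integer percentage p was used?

57%

#786600 is rgb(120, 102, 0); #342C00 is rgb(52, 44, 0).
On the R channel (widest range): 52 ≈ 120 + (p/100)(0 − 120), so p ≈ 100×(52 − 120)/(0 − 120) = -6800/-120 = 56.67.
p = 57 reproduces all three channels after rounding.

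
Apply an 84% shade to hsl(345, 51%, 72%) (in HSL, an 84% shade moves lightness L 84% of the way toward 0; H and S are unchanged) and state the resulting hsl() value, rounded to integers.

L moves 84% from 72 toward 0: 72 − 60.48 = 11.52 → 12.
H and S are unchanged.

hsl(345, 51%, 12%)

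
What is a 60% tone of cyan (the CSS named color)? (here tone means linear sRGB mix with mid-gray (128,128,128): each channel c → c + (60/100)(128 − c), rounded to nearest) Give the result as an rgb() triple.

rgb(77, 179, 179)

CSS cyan is rgb(0, 255, 255).
Lerp each channel 60% toward 128:
  R: 0 + 76.8 = 76.8 → 77
  G: 255 + 0.6×(128−255) = 255 − 76.2 = 178.8 → 179
  B: 255 + 0.6×(128−255) = 255 − 76.2 = 178.8 → 179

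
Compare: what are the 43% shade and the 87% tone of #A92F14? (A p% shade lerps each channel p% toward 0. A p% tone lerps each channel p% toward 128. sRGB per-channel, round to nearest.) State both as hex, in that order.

#601B0B, #857572

#A92F14 is rgb(169, 47, 20).
43% shade:
  R: 169 + 0.43×(0−169) = 169 − 72.67 = 96.33 → 96
  G: 47 + 0.43×(0−47) = 47 − 20.21 = 26.79 → 27
  B: 20 + 0.43×(0−20) = 20 − 8.6 = 11.4 → 11
  → #601B0B
87% tone:
  R: 169 + 0.87×(128−169) = 169 − 35.67 = 133.33 → 133
  G: 47 + 70.47 = 117.47 → 117
  B: 20 + 0.87×(128−20) = 20 + 93.96 = 113.96 → 114
  → #857572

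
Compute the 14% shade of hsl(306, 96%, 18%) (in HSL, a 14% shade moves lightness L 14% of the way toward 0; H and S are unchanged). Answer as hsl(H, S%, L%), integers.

hsl(306, 96%, 15%)

L moves 14% from 18 toward 0: 18 − 2.52 = 15.48 → 15.
H and S are unchanged.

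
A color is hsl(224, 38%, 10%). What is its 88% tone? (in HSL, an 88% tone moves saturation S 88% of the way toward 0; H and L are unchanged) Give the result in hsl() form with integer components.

hsl(224, 5%, 10%)

S moves 88% from 38 toward 0: 38 − 33.44 = 4.56 → 5.
H and L are unchanged.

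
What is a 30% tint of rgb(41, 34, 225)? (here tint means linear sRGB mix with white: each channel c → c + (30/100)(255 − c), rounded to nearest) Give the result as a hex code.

A 30% tint moves each channel 30% toward 255:
  R: 41 + 64.2 = 105.2 → 105
  G: 34 + 66.3 = 100.3 → 100
  B: 225 + 0.3×(255−225) = 225 + 9 = 234 → 234
rgb(105, 100, 234) = #6964ea.

#6964ea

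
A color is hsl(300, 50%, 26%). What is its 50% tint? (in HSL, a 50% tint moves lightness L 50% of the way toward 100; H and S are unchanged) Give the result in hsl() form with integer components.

L moves 50% from 26 toward 100: 26 + 37 = 63 → 63.
H and S are unchanged.

hsl(300, 50%, 63%)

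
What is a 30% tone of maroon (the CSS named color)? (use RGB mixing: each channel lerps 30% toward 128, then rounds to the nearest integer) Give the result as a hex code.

CSS maroon is rgb(128, 0, 0).
Per channel, c → c + 0.3(128 − c):
  R: 128 + 0.3×(128−128) = 128 + 0 = 128 → 128
  G: 0 + 38.4 = 38.4 → 38
  B: 0 + 0.3×(128−0) = 0 + 38.4 = 38.4 → 38
rgb(128, 38, 38) = #802626.

#802626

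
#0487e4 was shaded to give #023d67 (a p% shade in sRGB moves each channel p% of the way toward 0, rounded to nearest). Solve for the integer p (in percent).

55%

#0487e4 is rgb(4, 135, 228); #023d67 is rgb(2, 61, 103).
On the B channel (widest range): 103 ≈ 228 + (p/100)(0 − 228), so p ≈ 100×(103 − 228)/(0 − 228) = -12500/-228 = 54.82.
p = 55 reproduces all three channels after rounding.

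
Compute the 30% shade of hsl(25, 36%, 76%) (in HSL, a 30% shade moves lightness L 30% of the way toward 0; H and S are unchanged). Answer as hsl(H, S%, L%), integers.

L moves 30% from 76 toward 0: 76 − 22.8 = 53.2 → 53.
H and S are unchanged.

hsl(25, 36%, 53%)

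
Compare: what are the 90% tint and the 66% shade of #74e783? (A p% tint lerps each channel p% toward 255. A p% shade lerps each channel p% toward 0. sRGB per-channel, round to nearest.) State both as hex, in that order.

#74e783 is rgb(116, 231, 131).
90% tint:
  R: 116 + 125.1 = 241.1 → 241
  G: 231 + 0.9×(255−231) = 231 + 21.6 = 252.6 → 253
  B: 131 + 111.6 = 242.6 → 243
  → #f1fdf3
66% shade:
  R: 116 + 0.66×(0−116) = 116 − 76.56 = 39.44 → 39
  G: 231 + 0.66×(0−231) = 231 − 152.46 = 78.54 → 79
  B: 131 − 86.46 = 44.54 → 45
  → #274f2d

#f1fdf3, #274f2d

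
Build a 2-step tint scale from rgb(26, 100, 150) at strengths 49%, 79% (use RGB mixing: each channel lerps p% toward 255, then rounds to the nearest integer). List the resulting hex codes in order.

49%: (26 + 112.21 = 138.21→138, 100 + 75.95 = 175.95→176, 150 + 51.45 = 201.45→201) → #8AB0C9
79%: (26 + 180.91 = 206.91→207, 100 + 122.45 = 222.45→222, 150 + 82.95 = 232.95→233) → #CFDEE9

#8AB0C9, #CFDEE9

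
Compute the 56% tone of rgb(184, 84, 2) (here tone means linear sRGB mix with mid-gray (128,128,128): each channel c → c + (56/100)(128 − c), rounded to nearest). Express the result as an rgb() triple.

Lerp each channel 56% toward 128:
  R: 184 − 31.36 = 152.64 → 153
  G: 84 + 0.56×(128−84) = 84 + 24.64 = 108.64 → 109
  B: 2 + 70.56 = 72.56 → 73

rgb(153, 109, 73)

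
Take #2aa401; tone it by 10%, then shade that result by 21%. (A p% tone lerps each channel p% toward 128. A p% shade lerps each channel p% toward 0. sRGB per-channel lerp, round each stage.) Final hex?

#287e0b

#2aa401 is rgb(42, 164, 1).
Per channel, c → c + 0.1(128 − c):
  R: 42 + 8.6 = 50.6 → 51
  G: 164 + 0.1×(128−164) = 164 − 3.6 = 160.4 → 160
  B: 1 + 0.1×(128−1) = 1 + 12.7 = 13.7 → 14
After the tone: rgb(51, 160, 14) = #33a00e.
A 21% shade moves each channel 21% toward 0:
  R: 51 + 0.21×(0−51) = 51 − 10.71 = 40.29 → 40
  G: 160 + 0.21×(0−160) = 160 − 33.6 = 126.4 → 126
  B: 14 + 0.21×(0−14) = 14 − 2.94 = 11.06 → 11
rgb(40, 126, 11) = #287e0b.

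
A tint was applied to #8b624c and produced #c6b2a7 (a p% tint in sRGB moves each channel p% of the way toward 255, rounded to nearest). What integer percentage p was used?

51%

#8b624c is rgb(139, 98, 76); #c6b2a7 is rgb(198, 178, 167).
On the B channel (widest range): 167 ≈ 76 + (p/100)(255 − 76), so p ≈ 100×(167 − 76)/(255 − 76) = 9100/179 = 50.84.
p = 51 reproduces all three channels after rounding.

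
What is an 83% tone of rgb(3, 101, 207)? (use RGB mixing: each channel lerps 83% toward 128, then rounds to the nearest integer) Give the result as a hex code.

#6B7B8D

Per channel, c → c + 0.83(128 − c):
  R: 3 + 0.83×(128−3) = 3 + 103.75 = 106.75 → 107
  G: 101 + 0.83×(128−101) = 101 + 22.41 = 123.41 → 123
  B: 207 − 65.57 = 141.43 → 141
rgb(107, 123, 141) = #6B7B8D.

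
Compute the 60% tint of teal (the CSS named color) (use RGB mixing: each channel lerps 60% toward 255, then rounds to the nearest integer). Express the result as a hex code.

#99cccc

CSS teal is rgb(0, 128, 128).
A 60% tint moves each channel 60% toward 255:
  R: 0 + 0.6×(255−0) = 0 + 153 = 153 → 153
  G: 128 + 0.6×(255−128) = 128 + 76.2 = 204.2 → 204
  B: 128 + 0.6×(255−128) = 128 + 76.2 = 204.2 → 204
rgb(153, 204, 204) = #99cccc.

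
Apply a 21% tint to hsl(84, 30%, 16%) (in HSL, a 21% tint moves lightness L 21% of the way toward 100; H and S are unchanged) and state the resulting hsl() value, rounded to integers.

hsl(84, 30%, 34%)

L moves 21% from 16 toward 100: 16 + 17.64 = 33.64 → 34.
H and S are unchanged.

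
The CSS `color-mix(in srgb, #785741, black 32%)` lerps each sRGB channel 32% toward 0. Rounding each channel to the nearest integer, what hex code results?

#785741 is rgb(120, 87, 65).
Per channel, c → c + 0.32(0 − c):
  R: 120 + 0.32×(0−120) = 120 − 38.4 = 81.6 → 82
  G: 87 + 0.32×(0−87) = 87 − 27.84 = 59.16 → 59
  B: 65 − 20.8 = 44.2 → 44
rgb(82, 59, 44) = #523B2C.

#523B2C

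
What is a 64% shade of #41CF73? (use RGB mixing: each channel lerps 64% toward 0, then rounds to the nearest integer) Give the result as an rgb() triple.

rgb(23, 75, 41)

#41CF73 is rgb(65, 207, 115).
Lerp each channel 64% toward 0:
  R: 65 − 41.6 = 23.4 → 23
  G: 207 − 132.48 = 74.52 → 75
  B: 115 + 0.64×(0−115) = 115 − 73.6 = 41.4 → 41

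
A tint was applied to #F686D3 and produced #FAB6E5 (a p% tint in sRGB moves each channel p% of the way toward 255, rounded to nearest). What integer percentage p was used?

#F686D3 is rgb(246, 134, 211); #FAB6E5 is rgb(250, 182, 229).
On the G channel (widest range): 182 ≈ 134 + (p/100)(255 − 134), so p ≈ 100×(182 − 134)/(255 − 134) = 4800/121 = 39.67.
p = 40 reproduces all three channels after rounding.

40%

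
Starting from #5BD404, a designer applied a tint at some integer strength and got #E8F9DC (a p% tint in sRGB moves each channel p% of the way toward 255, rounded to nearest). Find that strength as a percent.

#5BD404 is rgb(91, 212, 4); #E8F9DC is rgb(232, 249, 220).
On the B channel (widest range): 220 ≈ 4 + (p/100)(255 − 4), so p ≈ 100×(220 − 4)/(255 − 4) = 21600/251 = 86.06.
p = 86 reproduces all three channels after rounding.

86%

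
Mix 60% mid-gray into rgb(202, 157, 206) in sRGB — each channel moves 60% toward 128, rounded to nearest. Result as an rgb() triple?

rgb(158, 140, 159)

A 60% tone moves each channel 60% toward 128:
  R: 202 + 0.6×(128−202) = 202 − 44.4 = 157.6 → 158
  G: 157 + 0.6×(128−157) = 157 − 17.4 = 139.6 → 140
  B: 206 − 46.8 = 159.2 → 159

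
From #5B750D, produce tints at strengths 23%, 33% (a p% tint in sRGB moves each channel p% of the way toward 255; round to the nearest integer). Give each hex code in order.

#5B750D is rgb(91, 117, 13).
23%: (91 + 37.72 = 128.72→129, 117 + 31.74 = 148.74→149, 13 + 55.66 = 68.66→69) → #819545
33%: (91 + 54.12 = 145.12→145, 117 + 45.54 = 162.54→163, 13 + 79.86 = 92.86→93) → #91A35D

#819545, #91A35D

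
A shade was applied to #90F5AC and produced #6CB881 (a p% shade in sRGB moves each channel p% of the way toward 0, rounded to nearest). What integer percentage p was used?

25%

#90F5AC is rgb(144, 245, 172); #6CB881 is rgb(108, 184, 129).
On the G channel (widest range): 184 ≈ 245 + (p/100)(0 − 245), so p ≈ 100×(184 − 245)/(0 − 245) = -6100/-245 = 24.90.
p = 25 reproduces all three channels after rounding.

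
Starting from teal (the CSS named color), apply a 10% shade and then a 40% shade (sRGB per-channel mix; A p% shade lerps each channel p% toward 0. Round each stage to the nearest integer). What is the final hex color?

CSS teal is rgb(0, 128, 128).
A 10% shade moves each channel 10% toward 0:
  R: 0 + 0.1×(0−0) = 0 + 0 = 0 → 0
  G: 128 − 12.8 = 115.2 → 115
  B: 128 + 0.1×(0−128) = 128 − 12.8 = 115.2 → 115
After the shade: rgb(0, 115, 115) = #007373.
Lerp each channel 40% toward 0:
  R: 0 + 0.4×(0−0) = 0 + 0 = 0 → 0
  G: 115 − 46 = 69 → 69
  B: 115 + 0.4×(0−115) = 115 − 46 = 69 → 69
rgb(0, 69, 69) = #004545.

#004545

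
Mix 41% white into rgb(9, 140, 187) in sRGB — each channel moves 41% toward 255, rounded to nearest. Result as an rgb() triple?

Per channel, c → c + 0.41(255 − c):
  R: 9 + 100.86 = 109.86 → 110
  G: 140 + 0.41×(255−140) = 140 + 47.15 = 187.15 → 187
  B: 187 + 27.88 = 214.88 → 215

rgb(110, 187, 215)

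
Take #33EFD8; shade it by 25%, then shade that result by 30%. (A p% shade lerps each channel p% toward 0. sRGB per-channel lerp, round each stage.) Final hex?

#1B7D71

#33EFD8 is rgb(51, 239, 216).
Lerp each channel 25% toward 0:
  R: 51 + 0.25×(0−51) = 51 − 12.75 = 38.25 → 38
  G: 239 − 59.75 = 179.25 → 179
  B: 216 − 54 = 162 → 162
After the shade: rgb(38, 179, 162) = #26B3A2.
Per channel, c → c + 0.3(0 − c):
  R: 38 − 11.4 = 26.6 → 27
  G: 179 + 0.3×(0−179) = 179 − 53.7 = 125.3 → 125
  B: 162 − 48.6 = 113.4 → 113
rgb(27, 125, 113) = #1B7D71.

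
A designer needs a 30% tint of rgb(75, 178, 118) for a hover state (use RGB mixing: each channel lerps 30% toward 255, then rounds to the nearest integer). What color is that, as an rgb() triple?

Lerp each channel 30% toward 255:
  R: 75 + 0.3×(255−75) = 75 + 54 = 129 → 129
  G: 178 + 0.3×(255−178) = 178 + 23.1 = 201.1 → 201
  B: 118 + 0.3×(255−118) = 118 + 41.1 = 159.1 → 159

rgb(129, 201, 159)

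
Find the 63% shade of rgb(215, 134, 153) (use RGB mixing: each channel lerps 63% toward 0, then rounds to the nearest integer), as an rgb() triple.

rgb(80, 50, 57)

Per channel, c → c + 0.63(0 − c):
  R: 215 + 0.63×(0−215) = 215 − 135.45 = 79.55 → 80
  G: 134 − 84.42 = 49.58 → 50
  B: 153 + 0.63×(0−153) = 153 − 96.39 = 56.61 → 57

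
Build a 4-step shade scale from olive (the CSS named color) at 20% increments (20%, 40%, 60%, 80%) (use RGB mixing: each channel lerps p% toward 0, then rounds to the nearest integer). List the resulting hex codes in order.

CSS olive is rgb(128, 128, 0).
20%: (128 − 25.6 = 102.4→102, 128 − 25.6 = 102.4→102, 0→0) → #666600
40%: (128 − 51.2 = 76.8→77, 128 − 51.2 = 76.8→77, 0→0) → #4d4d00
60%: (128 − 76.8 = 51.2→51, 128 − 76.8 = 51.2→51, 0→0) → #333300
80%: (128 − 102.4 = 25.6→26, 128 − 102.4 = 25.6→26, 0→0) → #1a1a00

#666600, #4d4d00, #333300, #1a1a00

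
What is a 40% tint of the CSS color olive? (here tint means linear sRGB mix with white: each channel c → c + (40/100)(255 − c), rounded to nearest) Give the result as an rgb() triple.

CSS olive is rgb(128, 128, 0).
Per channel, c → c + 0.4(255 − c):
  R: 128 + 50.8 = 178.8 → 179
  G: 128 + 0.4×(255−128) = 128 + 50.8 = 178.8 → 179
  B: 0 + 0.4×(255−0) = 0 + 102 = 102 → 102

rgb(179, 179, 102)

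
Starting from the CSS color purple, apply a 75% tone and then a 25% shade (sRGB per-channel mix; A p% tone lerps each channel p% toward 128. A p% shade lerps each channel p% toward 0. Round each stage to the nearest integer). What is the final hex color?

#604860

CSS purple is rgb(128, 0, 128).
A 75% tone moves each channel 75% toward 128:
  R: 128 + 0.75×(128−128) = 128 + 0 = 128 → 128
  G: 0 + 96 = 96 → 96
  B: 128 + 0.75×(128−128) = 128 + 0 = 128 → 128
After the tone: rgb(128, 96, 128) = #806080.
Lerp each channel 25% toward 0:
  R: 128 − 32 = 96 → 96
  G: 96 + 0.25×(0−96) = 96 − 24 = 72 → 72
  B: 128 + 0.25×(0−128) = 128 − 32 = 96 → 96
rgb(96, 72, 96) = #604860.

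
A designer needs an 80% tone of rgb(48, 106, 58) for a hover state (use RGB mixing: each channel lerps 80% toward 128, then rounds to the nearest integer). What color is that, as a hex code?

An 80% tone moves each channel 80% toward 128:
  R: 48 + 64 = 112 → 112
  G: 106 + 17.6 = 123.6 → 124
  B: 58 + 0.8×(128−58) = 58 + 56 = 114 → 114
rgb(112, 124, 114) = #707c72.

#707c72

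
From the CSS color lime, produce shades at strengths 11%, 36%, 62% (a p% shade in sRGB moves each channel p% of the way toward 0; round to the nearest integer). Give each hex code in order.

#00E300, #00A300, #006100

CSS lime is rgb(0, 255, 0).
11%: (0→0, 255 − 28.05 = 226.95→227, 0→0) → #00E300
36%: (0→0, 255 − 91.8 = 163.2→163, 0→0) → #00A300
62%: (0→0, 255 − 158.1 = 96.9→97, 0→0) → #006100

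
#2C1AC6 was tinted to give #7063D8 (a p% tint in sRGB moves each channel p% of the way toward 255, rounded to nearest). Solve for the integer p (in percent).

#2C1AC6 is rgb(44, 26, 198); #7063D8 is rgb(112, 99, 216).
On the G channel (widest range): 99 ≈ 26 + (p/100)(255 − 26), so p ≈ 100×(99 − 26)/(255 − 26) = 7300/229 = 31.88.
p = 32 reproduces all three channels after rounding.

32%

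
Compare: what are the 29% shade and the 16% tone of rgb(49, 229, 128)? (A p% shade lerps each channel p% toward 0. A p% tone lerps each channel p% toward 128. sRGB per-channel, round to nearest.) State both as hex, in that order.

29% shade:
  R: 49 + 0.29×(0−49) = 49 − 14.21 = 34.79 → 35
  G: 229 − 66.41 = 162.59 → 163
  B: 128 + 0.29×(0−128) = 128 − 37.12 = 90.88 → 91
  → #23A35B
16% tone:
  R: 49 + 0.16×(128−49) = 49 + 12.64 = 61.64 → 62
  G: 229 + 0.16×(128−229) = 229 − 16.16 = 212.84 → 213
  B: 128 + 0.16×(128−128) = 128 + 0 = 128 → 128
  → #3ED580

#23A35B, #3ED580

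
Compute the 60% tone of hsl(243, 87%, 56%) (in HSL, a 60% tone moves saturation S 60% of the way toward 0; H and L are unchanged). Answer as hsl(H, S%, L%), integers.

S moves 60% from 87 toward 0: 87 − 52.2 = 34.8 → 35.
H and L are unchanged.

hsl(243, 35%, 56%)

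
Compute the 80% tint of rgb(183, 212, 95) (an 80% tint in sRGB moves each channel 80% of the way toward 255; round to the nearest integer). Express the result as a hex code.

#F1F6DF

An 80% tint moves each channel 80% toward 255:
  R: 183 + 57.6 = 240.6 → 241
  G: 212 + 0.8×(255−212) = 212 + 34.4 = 246.4 → 246
  B: 95 + 0.8×(255−95) = 95 + 128 = 223 → 223
rgb(241, 246, 223) = #F1F6DF.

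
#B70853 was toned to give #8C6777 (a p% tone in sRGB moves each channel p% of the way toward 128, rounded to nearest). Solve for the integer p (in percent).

79%

#B70853 is rgb(183, 8, 83); #8C6777 is rgb(140, 103, 119).
On the G channel (widest range): 103 ≈ 8 + (p/100)(128 − 8), so p ≈ 100×(103 − 8)/(128 − 8) = 9500/120 = 79.17.
p = 79 reproduces all three channels after rounding.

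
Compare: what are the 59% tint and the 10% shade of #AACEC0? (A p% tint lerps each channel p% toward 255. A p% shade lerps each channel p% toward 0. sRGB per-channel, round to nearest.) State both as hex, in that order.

#AACEC0 is rgb(170, 206, 192).
59% tint:
  R: 170 + 0.59×(255−170) = 170 + 50.15 = 220.15 → 220
  G: 206 + 28.91 = 234.91 → 235
  B: 192 + 0.59×(255−192) = 192 + 37.17 = 229.17 → 229
  → #DCEBE5
10% shade:
  R: 170 + 0.1×(0−170) = 170 − 17 = 153 → 153
  G: 206 − 20.6 = 185.4 → 185
  B: 192 − 19.2 = 172.8 → 173
  → #99B9AD

#DCEBE5, #99B9AD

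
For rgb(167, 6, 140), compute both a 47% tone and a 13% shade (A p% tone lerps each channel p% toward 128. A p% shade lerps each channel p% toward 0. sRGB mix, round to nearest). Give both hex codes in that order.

47% tone:
  R: 167 + 0.47×(128−167) = 167 − 18.33 = 148.67 → 149
  G: 6 + 0.47×(128−6) = 6 + 57.34 = 63.34 → 63
  B: 140 + 0.47×(128−140) = 140 − 5.64 = 134.36 → 134
  → #953F86
13% shade:
  R: 167 − 21.71 = 145.29 → 145
  G: 6 + 0.13×(0−6) = 6 − 0.78 = 5.22 → 5
  B: 140 − 18.2 = 121.8 → 122
  → #91057A

#953F86, #91057A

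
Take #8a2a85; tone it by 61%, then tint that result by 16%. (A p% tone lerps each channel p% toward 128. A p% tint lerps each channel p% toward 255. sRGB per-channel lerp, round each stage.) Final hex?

#8a2a85 is rgb(138, 42, 133).
Per channel, c → c + 0.61(128 − c):
  R: 138 + 0.61×(128−138) = 138 − 6.1 = 131.9 → 132
  G: 42 + 52.46 = 94.46 → 94
  B: 133 + 0.61×(128−133) = 133 − 3.05 = 129.95 → 130
After the tone: rgb(132, 94, 130) = #845e82.
A 16% tint moves each channel 16% toward 255:
  R: 132 + 19.68 = 151.68 → 152
  G: 94 + 25.76 = 119.76 → 120
  B: 130 + 20 = 150 → 150
rgb(152, 120, 150) = #987896.

#987896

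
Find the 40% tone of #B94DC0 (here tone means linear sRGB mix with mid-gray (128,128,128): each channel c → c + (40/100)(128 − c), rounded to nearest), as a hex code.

#B94DC0 is rgb(185, 77, 192).
Lerp each channel 40% toward 128:
  R: 185 − 22.8 = 162.2 → 162
  G: 77 + 0.4×(128−77) = 77 + 20.4 = 97.4 → 97
  B: 192 − 25.6 = 166.4 → 166
rgb(162, 97, 166) = #A261A6.

#A261A6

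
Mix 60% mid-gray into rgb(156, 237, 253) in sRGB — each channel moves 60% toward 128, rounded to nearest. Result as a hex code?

Lerp each channel 60% toward 128:
  R: 156 − 16.8 = 139.2 → 139
  G: 237 − 65.4 = 171.6 → 172
  B: 253 + 0.6×(128−253) = 253 − 75 = 178 → 178
rgb(139, 172, 178) = #8bacb2.

#8bacb2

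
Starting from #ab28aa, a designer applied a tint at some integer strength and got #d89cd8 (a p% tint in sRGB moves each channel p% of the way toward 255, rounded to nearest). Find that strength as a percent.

54%

#ab28aa is rgb(171, 40, 170); #d89cd8 is rgb(216, 156, 216).
On the G channel (widest range): 156 ≈ 40 + (p/100)(255 − 40), so p ≈ 100×(156 − 40)/(255 − 40) = 11600/215 = 53.95.
p = 54 reproduces all three channels after rounding.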